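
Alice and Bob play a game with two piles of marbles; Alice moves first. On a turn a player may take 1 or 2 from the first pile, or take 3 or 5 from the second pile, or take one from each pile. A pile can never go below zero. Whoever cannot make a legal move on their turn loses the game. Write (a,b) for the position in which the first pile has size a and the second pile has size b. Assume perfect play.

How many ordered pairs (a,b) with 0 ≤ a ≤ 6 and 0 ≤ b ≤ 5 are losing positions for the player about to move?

15

Label each position W (a win for the player to move) or L (a loss). A position with no legal move is L; any other position is W exactly when some move reaches an L, and L when every move reaches a W.
Every move lowers a or b (never raises either), so fill the grid row by row in increasing a, and left to right within a row: each cell's successors are then already labelled.
      b=0  b=1  b=2  b=3  b=4  b=5
a=0:    L    L    L    W    W    W
a=1:    W    W    W    W    L    L
a=2:    W    W    W    L    W    W
a=3:    L    L    L    W    W    W
a=4:    W    W    W    W    L    L
a=5:    W    W    W    L    W    W
a=6:    L    L    L    W    W    W
Cells with no legal move (terminal, hence L): (0,0), (0,1), (0,2).
The remaining L cells, each justified by listing all of its moves:
(1,4): →(0,4)(W), (1,1)(W), (0,3)(W) — all W, so L
(1,5): →(0,5)(W), (1,2)(W), (1,0)(W), (0,4)(W) — all W, so L
(2,3): →(1,3)(W), (0,3)(W), (2,0)(W), (1,2)(W) — all W, so L
(3,0): →(2,0)(W), (1,0)(W) — all W, so L
(3,1): →(2,1)(W), (1,1)(W), (2,0)(W) — all W, so L
(3,2): →(2,2)(W), (1,2)(W), (2,1)(W) — all W, so L
(4,4): →(3,4)(W), (2,4)(W), (4,1)(W), (3,3)(W) — all W, so L
(4,5): →(3,5)(W), (2,5)(W), (4,2)(W), (4,0)(W), (3,4)(W) — all W, so L
(5,3): →(4,3)(W), (3,3)(W), (5,0)(W), (4,2)(W) — all W, so L
(6,0): →(5,0)(W), (4,0)(W) — all W, so L
(6,1): →(5,1)(W), (4,1)(W), (5,0)(W) — all W, so L
(6,2): →(5,2)(W), (4,2)(W), (5,1)(W) — all W, so L
Every other cell has at least one move into one of the L cells above, so it is W.
L cells per row: a=0: 3, a=1: 2, a=2: 1, a=3: 3, a=4: 2, a=5: 1, a=6: 3; total 15.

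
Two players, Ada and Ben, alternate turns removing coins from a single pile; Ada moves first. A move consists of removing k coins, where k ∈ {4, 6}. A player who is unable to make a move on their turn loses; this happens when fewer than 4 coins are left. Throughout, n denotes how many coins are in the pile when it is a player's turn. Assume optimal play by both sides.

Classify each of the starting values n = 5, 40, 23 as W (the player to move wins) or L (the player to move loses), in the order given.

Use the standard recursion: the mover loses at a terminal position; elsewhere, the mover wins exactly when some move hands the opponent an L position.
n=0: no move → L
n=1: no move → L
n=2: no move → L
n=3: no move → L
n=4: reaches L-position 0 → W
n=5: reaches L-position 1 → W
n=6: reaches L-position 2 → W
n=7: reaches L-position 3 → W
n=8: reaches L-position 2 → W
n=9: reaches L-position 3 → W
n=10: only reaches 6(W), 4(W), all W → L
n=11: only reaches 7(W), 5(W), all W → L
n=12: only reaches 8(W), 6(W), all W → L
n=13: only reaches 9(W), 7(W), all W → L
n=14: reaches L-position 10 → W
n=15: reaches L-position 11 → W
n=16: reaches L-position 12 → W
n=17: reaches L-position 13 → W
n=18: reaches L-position 12 → W
n=19: reaches L-position 13 → W
n=20: only reaches 16(W), 14(W), all W → L
n=21: only reaches 17(W), 15(W), all W → L
n=22: only reaches 18(W), 16(W), all W → L
n=23: only reaches 19(W), 17(W), all W → L
n=24: reaches L-position 20 → W
n=25: reaches L-position 21 → W
n=26: reaches L-position 22 → W
n=27: reaches L-position 23 → W
n=28: reaches L-position 22 → W
n=29: reaches L-position 23 → W
n=30: only reaches 26(W), 24(W), all W → L
n=31: only reaches 27(W), 25(W), all W → L
n=32: only reaches 28(W), 26(W), all W → L
n=33: only reaches 29(W), 27(W), all W → L
n=34: reaches L-position 30 → W
n=35: reaches L-position 31 → W
n=36: reaches L-position 32 → W
n=37: reaches L-position 33 → W
n=38: reaches L-position 32 → W
n=39: reaches L-position 33 → W
n=40: only reaches 36(W), 34(W), all W → L

5: W, 40: L, 23: L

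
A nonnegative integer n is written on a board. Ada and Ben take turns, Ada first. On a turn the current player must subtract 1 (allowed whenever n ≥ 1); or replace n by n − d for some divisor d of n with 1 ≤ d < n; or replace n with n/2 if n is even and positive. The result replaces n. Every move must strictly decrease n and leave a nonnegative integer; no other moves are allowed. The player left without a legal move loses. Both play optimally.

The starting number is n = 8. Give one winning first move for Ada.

Move to 7.

Compute win/loss labels from the base case upward. A position with no move is L. Any other position is W if it can reach an L in one move, else L.
n=0: no move → L
n=1: W (go to 0, an L position)
n=2: L (sole option 1(W) is W)
n=3: W (go to 2, an L position)
n=4: W (go to 2, an L position)
n=5: L (sole option 4(W) is W)
n=6: W (go to 5, an L position)
n=7: L (sole option 6(W) is W)
n=8: W (go to 7, an L position)
From 8, the L positions reachable in one move are: 7.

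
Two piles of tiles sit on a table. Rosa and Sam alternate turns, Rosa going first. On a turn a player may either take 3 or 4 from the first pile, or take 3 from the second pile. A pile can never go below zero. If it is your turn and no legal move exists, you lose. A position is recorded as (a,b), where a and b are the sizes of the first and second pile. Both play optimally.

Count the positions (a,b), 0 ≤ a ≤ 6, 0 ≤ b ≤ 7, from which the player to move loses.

Positions with no move are L. A position that does have a move is losing for the player to move precisely when every available move leads to a winning position for the opponent. Fill in the labels:
Every move lowers a or b (never raises either), so fill the grid row by row in increasing a, and left to right within a row: each cell's successors are then already labelled.
      b=0  b=1  b=2  b=3  b=4  b=5  b=6  b=7
a=0:    L    L    L    W    W    W    L    L
a=1:    L    L    L    W    W    W    L    L
a=2:    L    L    L    W    W    W    L    L
a=3:    W    W    W    L    L    L    W    W
a=4:    W    W    W    L    L    L    W    W
a=5:    W    W    W    L    L    L    W    W
a=6:    W    W    W    W    W    W    W    W
Cells with no legal move (terminal, hence L): (0,0), (0,1), (0,2), (1,0), (1,1), (1,2), (2,0), (2,1), (2,2).
The remaining L cells, each justified by listing all of its moves:
(0,6): L (sole option (0,3)(W) is W)
(0,7): L (sole option (0,4)(W) is W)
(1,6): L (sole option (1,3)(W) is W)
(1,7): L (sole option (1,4)(W) is W)
(2,6): L (sole option (2,3)(W) is W)
(2,7): L (sole option (2,4)(W) is W)
(3,3): L (options (0,3)(W), (3,0)(W) are all W)
(3,4): L (options (0,4)(W), (3,1)(W) are all W)
(3,5): L (options (0,5)(W), (3,2)(W) are all W)
(4,3): L (options (1,3)(W), (0,3)(W), (4,0)(W) are all W)
(4,4): L (options (1,4)(W), (0,4)(W), (4,1)(W) are all W)
(4,5): L (options (1,5)(W), (0,5)(W), (4,2)(W) are all W)
(5,3): L (options (2,3)(W), (1,3)(W), (5,0)(W) are all W)
(5,4): L (options (2,4)(W), (1,4)(W), (5,1)(W) are all W)
(5,5): L (options (2,5)(W), (1,5)(W), (5,2)(W) are all W)
Every other cell has at least one move into one of the L cells above, so it is W.
L cells per row: a=0: 5, a=1: 5, a=2: 5, a=3: 3, a=4: 3, a=5: 3, a=6: 0; total 24.

24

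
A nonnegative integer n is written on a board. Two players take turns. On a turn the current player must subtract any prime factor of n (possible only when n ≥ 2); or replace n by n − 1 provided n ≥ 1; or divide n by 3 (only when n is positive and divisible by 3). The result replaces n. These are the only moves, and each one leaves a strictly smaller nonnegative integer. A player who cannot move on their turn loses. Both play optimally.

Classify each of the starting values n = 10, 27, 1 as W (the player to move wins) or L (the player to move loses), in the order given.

10: W, 27: L, 1: W

Work bottom-up. With no move the player to move loses. Otherwise the position is W if at least one move leads to an L position for the opponent, and L if every move leads to a W.
n=0: no move → L
n=1: W (go to 0, an L position)
n=2: W (go to 0, an L position)
n=3: W (go to 0, an L position)
n=4: L (options 2(W), 3(W) are all W)
n=5: W (go to 0, an L position)
n=6: W (go to 4, an L position)
n=7: W (go to 0, an L position)
n=8: L (options 6(W), 7(W) are all W)
n=9: W (go to 8, an L position)
n=10: W (go to 8, an L position)
n=11: W (go to 0, an L position)
n=12: W (go to 4, an L position)
n=13: W (go to 0, an L position)
n=14: L (options 7(W), 12(W), 13(W) are all W)
n=15: W (go to 14, an L position)
n=16: W (go to 14, an L position)
n=17: W (go to 0, an L position)
n=18: L (options 6(W), 15(W), 16(W), 17(W) are all W)
n=19: W (go to 0, an L position)
n=20: W (go to 18, an L position)
n=21: W (go to 14, an L position)
n=22: L (options 11(W), 20(W), 21(W) are all W)
n=23: W (go to 0, an L position)
n=24: W (go to 8, an L position)
n=25: L (options 20(W), 24(W) are all W)
n=26: W (go to 25, an L position)
n=27: L (options 9(W), 24(W), 26(W) are all W)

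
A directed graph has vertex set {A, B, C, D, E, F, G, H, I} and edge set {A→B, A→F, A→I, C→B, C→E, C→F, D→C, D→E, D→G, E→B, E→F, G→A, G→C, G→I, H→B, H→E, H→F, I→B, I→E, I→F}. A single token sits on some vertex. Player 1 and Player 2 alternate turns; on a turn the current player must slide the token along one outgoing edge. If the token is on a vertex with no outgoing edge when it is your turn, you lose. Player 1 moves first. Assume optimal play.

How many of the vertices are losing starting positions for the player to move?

Compute win/loss labels from the base case upward. A position with no move is L. Any other position is W if it can reach an L in one move, else L.
Every edge goes from a vertex to one that appears earlier in the order F, B, E, I, C, A, G, H, D, so processing vertices in that order labels each vertex after all of its successors.
F: no outgoing edge → L
B: no outgoing edge → L
E: W (go to B, an L position)
I: W (go to B, an L position)
C: W (go to B, an L position)
A: W (go to B, an L position)
G: L (options A(W), C(W), I(W) are all W)
H: W (go to B, an L position)
D: W (go to G, an L position)
The L vertices are B, F, G; that is 3 in all.

3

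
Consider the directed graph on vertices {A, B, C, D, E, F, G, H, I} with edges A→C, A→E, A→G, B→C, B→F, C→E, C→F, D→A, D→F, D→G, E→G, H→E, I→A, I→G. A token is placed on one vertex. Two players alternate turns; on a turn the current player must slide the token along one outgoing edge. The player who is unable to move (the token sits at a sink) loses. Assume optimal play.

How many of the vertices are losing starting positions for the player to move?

3

Classify positions by backward induction: terminal positions (no move available) are L. From any other position, the mover wins iff some move reaches an L.
Every edge goes from a vertex to one that appears earlier in the order G, F, E, C, A, I, D, H, B, so processing vertices in that order labels each vertex after all of its successors.
G: no outgoing edge → L
F: no outgoing edge → L
E: W (go to G, an L position)
C: W (go to F, an L position)
A: W (go to G, an L position)
I: W (go to G, an L position)
D: W (go to F, an L position)
H: L (sole option E(W) is W)
B: W (go to F, an L position)
The L vertices are F, G, H; that is 3 in all.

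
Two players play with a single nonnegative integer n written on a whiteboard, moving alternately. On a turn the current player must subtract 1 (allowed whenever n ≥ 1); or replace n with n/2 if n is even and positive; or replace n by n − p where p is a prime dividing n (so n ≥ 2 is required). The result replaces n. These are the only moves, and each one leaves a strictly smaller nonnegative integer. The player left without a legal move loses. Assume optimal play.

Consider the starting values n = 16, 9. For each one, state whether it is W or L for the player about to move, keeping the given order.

Work bottom-up. With no move the player to move loses. Otherwise the position is W if at least one move leads to an L position for the opponent, and L if every move leads to a W.
n=0: no move → L
n=1: W (go to 0, an L position)
n=2: W (go to 0, an L position)
n=3: W (go to 0, an L position)
n=4: L (options 2(W), 3(W) are all W)
n=5: W (go to 0, an L position)
n=6: W (go to 4, an L position)
n=7: W (go to 0, an L position)
n=8: W (go to 4, an L position)
n=9: L (options 6(W), 8(W) are all W)
n=10: W (go to 9, an L position)
n=11: W (go to 0, an L position)
n=12: W (go to 9, an L position)
n=13: W (go to 0, an L position)
n=14: L (options 7(W), 12(W), 13(W) are all W)
n=15: W (go to 14, an L position)
n=16: W (go to 14, an L position)

16: W, 9: L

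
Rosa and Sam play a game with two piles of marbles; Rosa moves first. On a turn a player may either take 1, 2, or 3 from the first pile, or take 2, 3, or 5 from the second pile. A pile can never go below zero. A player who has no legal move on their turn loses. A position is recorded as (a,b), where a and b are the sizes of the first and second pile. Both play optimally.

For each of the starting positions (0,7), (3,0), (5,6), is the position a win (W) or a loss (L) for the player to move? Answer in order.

(0,7): L, (3,0): W, (5,6): W

Classify positions by backward induction: terminal positions (no move available) are L. From any other position, the mover wins iff some move reaches an L.
No move ever increases a pile, so every position that can arise here has a ≤ 5 and b ≤ 7; it is enough to label the cells with 0 ≤ a ≤ 5 and 0 ≤ b ≤ 7.
Every move lowers a or b (never raises either), so fill the grid row by row in increasing a, and left to right within a row: each cell's successors are then already labelled.
      b=0  b=1  b=2  b=3  b=4  b=5  b=6  b=7
a=0:    L    L    W    W    W    W    W    L
a=1:    W    W    L    L    W    W    W    W
a=2:    W    W    W    W    L    L    W    W
a=3:    W    W    W    W    W    W    L    W
a=4:    L    L    W    W    W    W    W    L
a=5:    W    W    L    L    W    W    W    W
Cells with no legal move (terminal, hence L): (0,0), (0,1).
The remaining L cells, each justified by listing all of its moves:
(0,7): L (options (0,5)(W), (0,4)(W), (0,2)(W) are all W)
(1,2): L (options (0,2)(W), (1,0)(W) are all W)
(1,3): L (options (0,3)(W), (1,1)(W), (1,0)(W) are all W)
(2,4): L (options (1,4)(W), (0,4)(W), (2,2)(W), (2,1)(W) are all W)
(2,5): L (options (1,5)(W), (0,5)(W), (2,3)(W), (2,2)(W), (2,0)(W) are all W)
(3,6): L (options (2,6)(W), (1,6)(W), (0,6)(W), (3,4)(W), (3,3)(W), (3,1)(W) are all W)
(4,0): L (options (3,0)(W), (2,0)(W), (1,0)(W) are all W)
(4,1): L (options (3,1)(W), (2,1)(W), (1,1)(W) are all W)
(4,7): L (options (3,7)(W), (2,7)(W), (1,7)(W), (4,5)(W), (4,4)(W), (4,2)(W) are all W)
(5,2): L (options (4,2)(W), (3,2)(W), (2,2)(W), (5,0)(W) are all W)
(5,3): L (options (4,3)(W), (3,3)(W), (2,3)(W), (5,1)(W), (5,0)(W) are all W)
Every other cell has at least one move into one of the L cells above, so it is W.
(0,7): one of the L cells justified above, so L
(3,0): the move to (0,0) reaches an L cell, so W
(5,6): the move to (3,6) reaches an L cell, so W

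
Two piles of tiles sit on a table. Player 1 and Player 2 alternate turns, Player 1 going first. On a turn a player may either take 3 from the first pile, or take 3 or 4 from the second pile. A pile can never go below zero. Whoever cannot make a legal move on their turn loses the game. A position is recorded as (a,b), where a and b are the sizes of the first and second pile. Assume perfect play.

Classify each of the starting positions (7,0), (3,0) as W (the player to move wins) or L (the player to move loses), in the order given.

Label each position W (a win for the player to move) or L (a loss). A position with no legal move is L; any other position is W exactly when some move reaches an L, and L when every move reaches a W.
No move ever increases a pile, so every position that can arise here has a ≤ 7 and b ≤ 0; it is enough to label the cells with 0 ≤ a ≤ 7 and 0 ≤ b ≤ 0.
Every move lowers a or b (never raises either), so fill the grid row by row in increasing a, and left to right within a row: each cell's successors are then already labelled.
      b=0
a=0:    L
a=1:    L
a=2:    L
a=3:    W
a=4:    W
a=5:    W
a=6:    L
a=7:    L
Cells with no legal move (terminal, hence L): (0,0), (1,0), (2,0).
The remaining L cells, each justified by listing all of its moves:
(6,0): the only move is to (3,0)(W), a W ⇒ L
(7,0): the only move is to (4,0)(W), a W ⇒ L
Every other cell has at least one move into one of the L cells above, so it is W.
(7,0): one of the L cells justified above, so L
(3,0): the move to (0,0) reaches an L cell, so W

(7,0): L, (3,0): W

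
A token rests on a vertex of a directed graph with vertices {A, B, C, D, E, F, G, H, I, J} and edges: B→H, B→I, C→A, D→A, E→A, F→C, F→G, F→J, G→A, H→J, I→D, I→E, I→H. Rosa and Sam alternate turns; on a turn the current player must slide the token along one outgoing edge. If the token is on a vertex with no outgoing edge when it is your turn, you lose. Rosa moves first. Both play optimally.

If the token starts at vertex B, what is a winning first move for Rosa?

Move to I.

Compute win/loss labels from the base case upward. A position with no move is L. Any other position is W if it can reach an L in one move, else L.
Every edge goes from a vertex to one that appears earlier in the order A, J, D, E, H, I, G, C, B, F, so processing vertices in that order labels each vertex after all of its successors.
A: no outgoing edge → L
J: no outgoing edge → L
D: W (go to A, an L position)
E: W (go to A, an L position)
H: W (go to J, an L position)
I: L (options H(W), E(W), D(W) are all W)
G: W (go to A, an L position)
C: W (go to A, an L position)
B: W (go to I, an L position)
F: W (go to J, an L position)
From B, the L positions reachable in one move are: I.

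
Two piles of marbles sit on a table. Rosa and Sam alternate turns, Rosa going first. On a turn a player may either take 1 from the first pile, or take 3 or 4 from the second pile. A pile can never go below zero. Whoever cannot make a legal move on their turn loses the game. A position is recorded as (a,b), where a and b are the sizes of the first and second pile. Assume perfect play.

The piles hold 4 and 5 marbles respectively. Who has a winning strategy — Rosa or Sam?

Rosa wins.

Label each position W (a win for the player to move) or L (a loss). A position with no legal move is L; any other position is W exactly when some move reaches an L, and L when every move reaches a W.
No move ever increases a pile, so every position that can arise here has a ≤ 4 and b ≤ 5; it is enough to label the cells with 0 ≤ a ≤ 4 and 0 ≤ b ≤ 5.
Every move lowers a or b (never raises either), so fill the grid row by row in increasing a, and left to right within a row: each cell's successors are then already labelled.
      b=0  b=1  b=2  b=3  b=4  b=5
a=0:    L    L    L    W    W    W
a=1:    W    W    W    L    L    L
a=2:    L    L    L    W    W    W
a=3:    W    W    W    L    L    L
a=4:    L    L    L    W    W    W
Cells with no legal move (terminal, hence L): (0,0), (0,1), (0,2).
The remaining L cells, each justified by listing all of its moves:
(1,3): →(0,3)(W), (1,0)(W) — all W, so L
(1,4): →(0,4)(W), (1,1)(W), (1,0)(W) — all W, so L
(1,5): →(0,5)(W), (1,2)(W), (1,1)(W) — all W, so L
(2,0): →(1,0)(W) only, which is W, so L
(2,1): →(1,1)(W) only, which is W, so L
(2,2): →(1,2)(W) only, which is W, so L
(3,3): →(2,3)(W), (3,0)(W) — all W, so L
(3,4): →(2,4)(W), (3,1)(W), (3,0)(W) — all W, so L
(3,5): →(2,5)(W), (3,2)(W), (3,1)(W) — all W, so L
(4,0): →(3,0)(W) only, which is W, so L
(4,1): →(3,1)(W) only, which is W, so L
(4,2): →(3,2)(W) only, which is W, so L
Every other cell has at least one move into one of the L cells above, so it is W.
From (4,5) Rosa can move to (3,5), reaching an L position.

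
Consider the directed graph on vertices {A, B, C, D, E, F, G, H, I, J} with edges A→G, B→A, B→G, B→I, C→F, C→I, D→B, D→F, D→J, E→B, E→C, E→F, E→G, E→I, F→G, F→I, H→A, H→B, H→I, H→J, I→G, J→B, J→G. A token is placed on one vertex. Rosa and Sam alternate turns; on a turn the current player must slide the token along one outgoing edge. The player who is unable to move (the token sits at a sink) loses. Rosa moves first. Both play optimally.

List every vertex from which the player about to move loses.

C, D, G, H

Classify positions by backward induction: terminal positions (no move available) are L. From any other position, the mover wins iff some move reaches an L.
Every edge goes from a vertex to one that appears earlier in the order G, I, F, A, C, B, J, E, D, H, so processing vertices in that order labels each vertex after all of its successors.
G: no outgoing edge → L
I: can move to G, which is L ⇒ W
F: can move to G, which is L ⇒ W
A: can move to G, which is L ⇒ W
C: moves to F(W), I(W); every one is W ⇒ L
B: can move to G, which is L ⇒ W
J: can move to G, which is L ⇒ W
E: can move to C, which is L ⇒ W
D: moves to J(W), B(W), F(W); every one is W ⇒ L
H: moves to J(W), B(W), A(W), I(W); every one is W ⇒ L
The losing starting vertices are exactly the entries labelled L in this table (4 of them).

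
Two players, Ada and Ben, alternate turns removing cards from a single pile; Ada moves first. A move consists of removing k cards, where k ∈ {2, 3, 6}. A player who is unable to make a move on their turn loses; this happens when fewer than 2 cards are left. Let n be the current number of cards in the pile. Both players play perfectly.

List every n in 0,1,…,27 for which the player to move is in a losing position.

Work bottom-up. With no move the player to move loses. Otherwise the position is W if at least one move leads to an L position for the opponent, and L if every move leads to a W.
n=0: no move → L
n=1: no move → L
n=2: →0(L), so W
n=3: →1(L), so W
n=4: →1(L), so W
n=5: →3(W), 2(W) — all W, so L
n=6: →0(L), so W
n=7: →5(L), so W
n=8: →5(L), so W
n=9: →7(W), 6(W), 3(W) — all W, so L
n=10: →8(W), 7(W), 4(W) — all W, so L
n=11: →9(L), so W
n=12: →10(L), so W
n=13: →10(L), so W
n=14: →12(W), 11(W), 8(W) — all W, so L
n=15: →9(L), so W
n=16: →14(L), so W
n=17: →14(L), so W
n=18: →16(W), 15(W), 12(W) — all W, so L
n=19: →17(W), 16(W), 13(W) — all W, so L
n=20: →18(L), so W
n=21: →19(L), so W
n=22: →19(L), so W
n=23: →21(W), 20(W), 17(W) — all W, so L
n=24: →18(L), so W
n=25: →23(L), so W
n=26: →23(L), so W
n=27: →25(W), 24(W), 21(W) — all W, so L
Reading off the rows marked L gives the requested list; there are 10 such values of n.

0, 1, 5, 9, 10, 14, 18, 19, 23, 27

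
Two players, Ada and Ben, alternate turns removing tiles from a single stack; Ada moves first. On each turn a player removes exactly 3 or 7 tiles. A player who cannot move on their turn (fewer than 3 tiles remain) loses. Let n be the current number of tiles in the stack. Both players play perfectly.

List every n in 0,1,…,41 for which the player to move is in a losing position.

0, 1, 2, 6, 10, 11, 12, 16, 20, 21, 22, 26, 30, 31, 32, 36, 40, 41

Build the W/L table. Terminal = L. A non-terminal position is W if it has a move to some L; otherwise it is L.
n=0: no move → L
n=1: no move → L
n=2: no move → L
n=3: W (go to 0, an L position)
n=4: W (go to 1, an L position)
n=5: W (go to 2, an L position)
n=6: L (sole option 3(W) is W)
n=7: W (go to 0, an L position)
n=8: W (go to 1, an L position)
n=9: W (go to 6, an L position)
n=10: L (options 7(W), 3(W) are all W)
n=11: L (options 8(W), 4(W) are all W)
n=12: L (options 9(W), 5(W) are all W)
n=13: W (go to 10, an L position)
n=14: W (go to 11, an L position)
n=15: W (go to 12, an L position)
n=16: L (options 13(W), 9(W) are all W)
n=17: W (go to 10, an L position)
n=18: W (go to 11, an L position)
n=19: W (go to 16, an L position)
n=20: L (options 17(W), 13(W) are all W)
n=21: L (options 18(W), 14(W) are all W)
n=22: L (options 19(W), 15(W) are all W)
n=23: W (go to 20, an L position)
n=24: W (go to 21, an L position)
n=25: W (go to 22, an L position)
n=26: L (options 23(W), 19(W) are all W)
n=27: W (go to 20, an L position)
n=28: W (go to 21, an L position)
n=29: W (go to 26, an L position)
n=30: L (options 27(W), 23(W) are all W)
n=31: L (options 28(W), 24(W) are all W)
n=32: L (options 29(W), 25(W) are all W)
n=33: W (go to 30, an L position)
n=34: W (go to 31, an L position)
n=35: W (go to 32, an L position)
n=36: L (options 33(W), 29(W) are all W)
n=37: W (go to 30, an L position)
n=38: W (go to 31, an L position)
n=39: W (go to 36, an L position)
n=40: L (options 37(W), 33(W) are all W)
n=41: L (options 38(W), 34(W) are all W)
The losing starting values of n are exactly the entries labelled L in this table (18 of them).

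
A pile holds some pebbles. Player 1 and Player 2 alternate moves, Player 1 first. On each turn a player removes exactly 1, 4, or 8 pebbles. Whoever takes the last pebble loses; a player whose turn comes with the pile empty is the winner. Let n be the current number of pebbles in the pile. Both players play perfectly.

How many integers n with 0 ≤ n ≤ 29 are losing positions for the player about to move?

10

Work bottom-up. With no move the player to move wins. Otherwise the position is W if at least one move leads to an L position for the opponent, and L if every move leads to a W.
n=0: no move; the opponent has just taken the last pebble and therefore loses → W
n=1: L (sole option 0(W) is W)
n=2: W (go to 1, an L position)
n=3: L (sole option 2(W) is W)
n=4: W (go to 3, an L position)
n=5: W (go to 1, an L position)
n=6: L (options 5(W), 2(W) are all W)
n=7: W (go to 6, an L position)
n=8: L (options 7(W), 4(W), 0(W) are all W)
n=9: W (go to 8, an L position)
n=10: W (go to 6, an L position)
n=11: W (go to 3, an L position)
n=12: W (go to 8, an L position)
n=13: L (options 12(W), 9(W), 5(W) are all W)
n=14: W (go to 13, an L position)
n=15: L (options 14(W), 11(W), 7(W) are all W)
n=16: W (go to 15, an L position)
n=17: W (go to 13, an L position)
n=18: L (options 17(W), 14(W), 10(W) are all W)
n=19: W (go to 18, an L position)
n=20: L (options 19(W), 16(W), 12(W) are all W)
n=21: W (go to 20, an L position)
n=22: W (go to 18, an L position)
n=23: W (go to 15, an L position)
n=24: W (go to 20, an L position)
n=25: L (options 24(W), 21(W), 17(W) are all W)
n=26: W (go to 25, an L position)
n=27: L (options 26(W), 23(W), 19(W) are all W)
n=28: W (go to 27, an L position)
n=29: W (go to 25, an L position)
L entries with 0 ≤ n ≤ 29: n = 1, 3, 6, 8, 13, 15, 18, 20, 25, 27; that makes 10.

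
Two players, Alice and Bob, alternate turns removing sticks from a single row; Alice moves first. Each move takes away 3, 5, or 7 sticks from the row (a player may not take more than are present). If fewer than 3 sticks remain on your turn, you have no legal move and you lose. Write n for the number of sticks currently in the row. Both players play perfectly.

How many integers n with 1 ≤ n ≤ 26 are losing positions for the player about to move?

Use the standard recursion: the mover loses at a terminal position; elsewhere, the mover wins exactly when some move hands the opponent an L position.
n=0: no move → L
n=1: no move → L
n=2: no move → L
n=3: W (go to 0, an L position)
n=4: W (go to 1, an L position)
n=5: W (go to 2, an L position)
n=6: W (go to 1, an L position)
n=7: W (go to 2, an L position)
n=8: W (go to 1, an L position)
n=9: W (go to 2, an L position)
n=10: L (options 7(W), 5(W), 3(W) are all W)
n=11: L (options 8(W), 6(W), 4(W) are all W)
n=12: L (options 9(W), 7(W), 5(W) are all W)
n=13: W (go to 10, an L position)
n=14: W (go to 11, an L position)
n=15: W (go to 12, an L position)
n=16: W (go to 11, an L position)
n=17: W (go to 12, an L position)
n=18: W (go to 11, an L position)
n=19: W (go to 12, an L position)
n=20: L (options 17(W), 15(W), 13(W) are all W)
n=21: L (options 18(W), 16(W), 14(W) are all W)
n=22: L (options 19(W), 17(W), 15(W) are all W)
n=23: W (go to 20, an L position)
n=24: W (go to 21, an L position)
n=25: W (go to 22, an L position)
n=26: W (go to 21, an L position)
L entries with 1 ≤ n ≤ 26 (n=0 is outside the asked range and is not counted): n = 1, 2, 10, 11, 12, 20, 21, 22; that makes 8.

8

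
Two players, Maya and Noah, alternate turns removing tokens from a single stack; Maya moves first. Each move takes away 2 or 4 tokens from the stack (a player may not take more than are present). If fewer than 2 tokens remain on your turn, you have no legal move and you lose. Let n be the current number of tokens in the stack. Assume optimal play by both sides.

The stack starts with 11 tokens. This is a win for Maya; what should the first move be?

Compute win/loss labels from the base case upward. A position with no move is L. Any other position is W if it can reach an L in one move, else L.
n=0: no move → L
n=1: no move → L
n=2: →0(L), so W
n=3: →1(L), so W
n=4: →0(L), so W
n=5: →1(L), so W
n=6: →4(W), 2(W) — all W, so L
n=7: →5(W), 3(W) — all W, so L
n=8: →6(L), so W
n=9: →7(L), so W
n=10: →6(L), so W
n=11: →7(L), so W
From 11, the L positions reachable in one move are: 7.

Remove 4, leaving 7.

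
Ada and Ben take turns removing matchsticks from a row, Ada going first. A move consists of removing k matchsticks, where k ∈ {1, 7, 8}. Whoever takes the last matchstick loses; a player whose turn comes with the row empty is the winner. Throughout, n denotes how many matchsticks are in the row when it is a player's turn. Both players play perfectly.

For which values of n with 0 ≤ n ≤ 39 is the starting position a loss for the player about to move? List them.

Label each position W (a win for the player to move) or L (a loss). A position with no legal move is W; any other position is W exactly when some move reaches an L, and L when every move reaches a W.
n=0: no move; the opponent has just taken the last matchstick and therefore loses → W
n=1: →0(W) only, which is W, so L
n=2: →1(L), so W
n=3: →2(W) only, which is W, so L
n=4: →3(L), so W
n=5: →4(W) only, which is W, so L
n=6: →5(L), so W
n=7: →6(W), 0(W) — all W, so L
n=8: →7(L), so W
n=9: →1(L), so W
n=10: →3(L), so W
n=11: →3(L), so W
n=12: →5(L), so W
n=13: →5(L), so W
n=14: →7(L), so W
n=15: →7(L), so W
n=16: →15(W), 9(W), 8(W) — all W, so L
n=17: →16(L), so W
n=18: →17(W), 11(W), 10(W) — all W, so L
n=19: →18(L), so W
n=20: →19(W), 13(W), 12(W) — all W, so L
n=21: →20(L), so W
n=22: →21(W), 15(W), 14(W) — all W, so L
n=23: →22(L), so W
n=24: →16(L), so W
n=25: →18(L), so W
n=26: →18(L), so W
n=27: →20(L), so W
n=28: →20(L), so W
n=29: →22(L), so W
n=30: →22(L), so W
n=31: →30(W), 24(W), 23(W) — all W, so L
n=32: →31(L), so W
n=33: →32(W), 26(W), 25(W) — all W, so L
n=34: →33(L), so W
n=35: →34(W), 28(W), 27(W) — all W, so L
n=36: →35(L), so W
n=37: →36(W), 30(W), 29(W) — all W, so L
n=38: →37(L), so W
n=39: →31(L), so W
The losing starting values of n are exactly the entries labelled L in this table (12 of them).

1, 3, 5, 7, 16, 18, 20, 22, 31, 33, 35, 37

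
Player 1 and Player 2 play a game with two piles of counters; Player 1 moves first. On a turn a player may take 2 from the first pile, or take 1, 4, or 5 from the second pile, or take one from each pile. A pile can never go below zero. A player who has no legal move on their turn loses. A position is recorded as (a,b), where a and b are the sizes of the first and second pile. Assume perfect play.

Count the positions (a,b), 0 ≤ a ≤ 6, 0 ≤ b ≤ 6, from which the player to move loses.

14

Label each position W (a win for the player to move) or L (a loss). A position with no legal move is L; any other position is W exactly when some move reaches an L, and L when every move reaches a W.
Every move lowers a or b (never raises either), so fill the grid row by row in increasing a, and left to right within a row: each cell's successors are then already labelled.
      b=0  b=1  b=2  b=3  b=4  b=5  b=6
a=0:    L    W    L    W    W    W    W
a=1:    L    W    L    W    W    W    W
a=2:    W    W    W    W    L    W    L
a=3:    W    L    W    L    W    W    W
a=4:    L    W    W    L    W    W    W
a=5:    L    W    L    W    W    W    W
a=6:    W    W    L    W    L    W    W
Cells with no legal move (terminal, hence L): (0,0), (1,0).
The remaining L cells, each justified by listing all of its moves:
(0,2): L (sole option (0,1)(W) is W)
(1,2): L (options (1,1)(W), (0,1)(W) are all W)
(2,4): L (options (0,4)(W), (2,3)(W), (2,0)(W), (1,3)(W) are all W)
(2,6): L (options (0,6)(W), (2,5)(W), (2,2)(W), (2,1)(W), (1,5)(W) are all W)
(3,1): L (options (1,1)(W), (3,0)(W), (2,0)(W) are all W)
(3,3): L (options (1,3)(W), (3,2)(W), (2,2)(W) are all W)
(4,0): L (sole option (2,0)(W) is W)
(4,3): L (options (2,3)(W), (4,2)(W), (3,2)(W) are all W)
(5,0): L (sole option (3,0)(W) is W)
(5,2): L (options (3,2)(W), (5,1)(W), (4,1)(W) are all W)
(6,2): L (options (4,2)(W), (6,1)(W), (5,1)(W) are all W)
(6,4): L (options (4,4)(W), (6,3)(W), (6,0)(W), (5,3)(W) are all W)
Every other cell has at least one move into one of the L cells above, so it is W.
L cells per row: a=0: 2, a=1: 2, a=2: 2, a=3: 2, a=4: 2, a=5: 2, a=6: 2; total 14.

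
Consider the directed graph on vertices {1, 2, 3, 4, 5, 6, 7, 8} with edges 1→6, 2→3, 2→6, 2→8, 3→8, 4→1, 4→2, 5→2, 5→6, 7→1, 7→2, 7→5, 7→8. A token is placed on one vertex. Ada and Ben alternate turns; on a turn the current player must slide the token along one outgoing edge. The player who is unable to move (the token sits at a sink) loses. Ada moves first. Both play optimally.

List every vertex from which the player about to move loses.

4, 6, 8

Use the standard recursion: the mover loses at a terminal position; elsewhere, the mover wins exactly when some move hands the opponent an L position.
Every edge goes from a vertex to one that appears earlier in the order 6, 8, 3, 2, 5, 1, 7, 4, so processing vertices in that order labels each vertex after all of its successors.
6: no outgoing edge → L
8: no outgoing edge → L
3: W (go to 8, an L position)
2: W (go to 8, an L position)
5: W (go to 6, an L position)
1: W (go to 6, an L position)
7: W (go to 8, an L position)
4: L (options 1(W), 2(W) are all W)
The losing starting vertices are exactly the entries labelled L in this table (3 of them).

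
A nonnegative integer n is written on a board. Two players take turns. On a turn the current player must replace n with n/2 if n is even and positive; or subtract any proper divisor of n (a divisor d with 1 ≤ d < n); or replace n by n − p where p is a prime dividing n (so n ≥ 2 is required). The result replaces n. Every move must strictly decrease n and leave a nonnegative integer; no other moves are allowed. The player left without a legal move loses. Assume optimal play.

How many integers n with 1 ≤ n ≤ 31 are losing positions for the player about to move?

6

Work bottom-up. With no move the player to move loses. Otherwise the position is W if at least one move leads to an L position for the opponent, and L if every move leads to a W.
n=0: no move → L
n=1: no move → L
n=2: W (go to 0, an L position)
n=3: W (go to 0, an L position)
n=4: L (options 2(W), 3(W) are all W)
n=5: W (go to 0, an L position)
n=6: W (go to 4, an L position)
n=7: W (go to 0, an L position)
n=8: W (go to 4, an L position)
n=9: L (options 6(W), 8(W) are all W)
n=10: W (go to 9, an L position)
n=11: W (go to 0, an L position)
n=12: W (go to 9, an L position)
n=13: W (go to 0, an L position)
n=14: L (options 7(W), 12(W), 13(W) are all W)
n=15: W (go to 14, an L position)
n=16: W (go to 14, an L position)
n=17: W (go to 0, an L position)
n=18: W (go to 9, an L position)
n=19: W (go to 0, an L position)
n=20: L (options 10(W), 15(W), 16(W), 18(W), 19(W) are all W)
n=21: W (go to 14, an L position)
n=22: W (go to 20, an L position)
n=23: W (go to 0, an L position)
n=24: W (go to 20, an L position)
n=25: W (go to 20, an L position)
n=26: L (options 13(W), 24(W), 25(W) are all W)
n=27: W (go to 26, an L position)
n=28: W (go to 14, an L position)
n=29: W (go to 0, an L position)
n=30: W (go to 20, an L position)
n=31: W (go to 0, an L position)
L entries with 1 ≤ n ≤ 31 (n=0 is outside the asked range and is not counted): n = 1, 4, 9, 14, 20, 26; that makes 6.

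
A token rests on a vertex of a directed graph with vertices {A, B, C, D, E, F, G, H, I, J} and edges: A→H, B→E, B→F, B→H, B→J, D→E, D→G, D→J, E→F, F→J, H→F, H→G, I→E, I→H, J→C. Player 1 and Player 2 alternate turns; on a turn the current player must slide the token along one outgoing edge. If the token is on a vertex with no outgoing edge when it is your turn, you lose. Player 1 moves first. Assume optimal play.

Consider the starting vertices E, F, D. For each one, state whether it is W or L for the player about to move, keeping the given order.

E: W, F: L, D: W

Classify positions by backward induction: terminal positions (no move available) are L. From any other position, the mover wins iff some move reaches an L.
Every edge goes from a vertex to one that appears earlier in the order G, C, J, F, E, H, B, I, A, D, so processing vertices in that order labels each vertex after all of its successors.
G: no outgoing edge → L
C: no outgoing edge → L
J: reaches L-position C → W
F: only reaches J(W), which is W → L
E: reaches L-position F → W
H: reaches L-position F → W
B: reaches L-position F → W
I: only reaches H(W), E(W), all W → L
A: only reaches H(W), which is W → L
D: reaches L-position G → W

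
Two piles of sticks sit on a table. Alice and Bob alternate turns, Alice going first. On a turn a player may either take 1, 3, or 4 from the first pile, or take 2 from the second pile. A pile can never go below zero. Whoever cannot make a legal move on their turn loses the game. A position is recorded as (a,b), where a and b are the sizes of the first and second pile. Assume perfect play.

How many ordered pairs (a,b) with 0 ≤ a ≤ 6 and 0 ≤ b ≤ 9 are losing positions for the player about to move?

20

Build the W/L table. Terminal = L. A non-terminal position is W if it has a move to some L; otherwise it is L.
Every move lowers a or b (never raises either), so fill the grid row by row in increasing a, and left to right within a row: each cell's successors are then already labelled.
      b=0  b=1  b=2  b=3  b=4  b=5  b=6  b=7  b=8  b=9
a=0:    L    L    W    W    L    L    W    W    L    L
a=1:    W    W    L    L    W    W    L    L    W    W
a=2:    L    L    W    W    L    L    W    W    L    L
a=3:    W    W    L    L    W    W    L    L    W    W
a=4:    W    W    W    W    W    W    W    W    W    W
a=5:    W    W    W    W    W    W    W    W    W    W
a=6:    W    W    W    W    W    W    W    W    W    W
Cells with no legal move (terminal, hence L): (0,0), (0,1).
The remaining L cells, each justified by listing all of its moves:
(0,4): →(0,2)(W) only, which is W, so L
(0,5): →(0,3)(W) only, which is W, so L
(0,8): →(0,6)(W) only, which is W, so L
(0,9): →(0,7)(W) only, which is W, so L
(1,2): →(0,2)(W), (1,0)(W) — all W, so L
(1,3): →(0,3)(W), (1,1)(W) — all W, so L
(1,6): →(0,6)(W), (1,4)(W) — all W, so L
(1,7): →(0,7)(W), (1,5)(W) — all W, so L
(2,0): →(1,0)(W) only, which is W, so L
(2,1): →(1,1)(W) only, which is W, so L
(2,4): →(1,4)(W), (2,2)(W) — all W, so L
(2,5): →(1,5)(W), (2,3)(W) — all W, so L
(2,8): →(1,8)(W), (2,6)(W) — all W, so L
(2,9): →(1,9)(W), (2,7)(W) — all W, so L
(3,2): →(2,2)(W), (0,2)(W), (3,0)(W) — all W, so L
(3,3): →(2,3)(W), (0,3)(W), (3,1)(W) — all W, so L
(3,6): →(2,6)(W), (0,6)(W), (3,4)(W) — all W, so L
(3,7): →(2,7)(W), (0,7)(W), (3,5)(W) — all W, so L
Every other cell has at least one move into one of the L cells above, so it is W.
L cells per row: a=0: 6, a=1: 4, a=2: 6, a=3: 4, a=4: 0, a=5: 0, a=6: 0; total 20.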